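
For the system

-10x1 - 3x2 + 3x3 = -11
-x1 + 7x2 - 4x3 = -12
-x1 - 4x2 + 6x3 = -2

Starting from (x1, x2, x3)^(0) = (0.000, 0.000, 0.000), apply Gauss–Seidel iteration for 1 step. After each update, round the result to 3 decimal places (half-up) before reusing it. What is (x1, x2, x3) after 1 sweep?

Iteration 1:
  x1 = (-11 - (-3)·0.000 - (3)·0.000) / (-10) = 1.100
  x2 = (-12 - (-1)·1.100 - (-4)·0.000) / (7) = -1.557
  x3 = (-2 - (-1)·1.100 - (-4)·-1.557) / (6) = -1.188

(1.100, -1.557, -1.188)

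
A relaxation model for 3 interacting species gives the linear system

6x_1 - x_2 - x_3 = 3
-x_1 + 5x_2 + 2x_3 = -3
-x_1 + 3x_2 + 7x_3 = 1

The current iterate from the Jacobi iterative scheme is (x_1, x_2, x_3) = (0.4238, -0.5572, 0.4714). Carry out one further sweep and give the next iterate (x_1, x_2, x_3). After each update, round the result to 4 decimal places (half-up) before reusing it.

(0.4857, -0.7038, 0.4422)

One sweep:
  x_1 = (3 - (-1)·-0.5572 - (-1)·0.4714) / (6) = 0.4857
  x_2 = (-3 - (-1)·0.4238 - (2)·0.4714) / (5) = -0.7038
  x_3 = (1 - (-1)·0.4238 - (3)·-0.5572) / (7) = 0.4422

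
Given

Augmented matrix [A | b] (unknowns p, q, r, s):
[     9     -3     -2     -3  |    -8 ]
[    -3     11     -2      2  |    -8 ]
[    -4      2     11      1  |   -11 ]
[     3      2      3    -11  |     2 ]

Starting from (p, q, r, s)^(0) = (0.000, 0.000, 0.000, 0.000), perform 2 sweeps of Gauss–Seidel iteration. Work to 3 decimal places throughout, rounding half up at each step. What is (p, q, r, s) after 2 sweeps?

Iteration 1:
  p = (-8 - (-3)·0.000 - (-2)·0.000 - (-3)·0.000) / (9) = -0.889
  q = (-8 - (-3)·-0.889 - (-2)·0.000 - (2)·0.000) / (11) = -0.970
  r = (-11 - (-4)·-0.889 - (2)·-0.970 - (1)·0.000) / (11) = -1.147
  s = (2 - (3)·-0.889 - (2)·-0.970 - (3)·-1.147) / (-11) = -0.913
Iteration 2:
  p = (-8 - (-3)·-0.970 - (-2)·-1.147 - (-3)·-0.913) / (9) = -1.771
  q = (-8 - (-3)·-1.771 - (-2)·-1.147 - (2)·-0.913) / (11) = -1.253
  r = (-11 - (-4)·-1.771 - (2)·-1.253 - (1)·-0.913) / (11) = -1.333
  s = (2 - (3)·-1.771 - (2)·-1.253 - (3)·-1.333) / (-11) = -1.256

(-1.771, -1.253, -1.333, -1.256)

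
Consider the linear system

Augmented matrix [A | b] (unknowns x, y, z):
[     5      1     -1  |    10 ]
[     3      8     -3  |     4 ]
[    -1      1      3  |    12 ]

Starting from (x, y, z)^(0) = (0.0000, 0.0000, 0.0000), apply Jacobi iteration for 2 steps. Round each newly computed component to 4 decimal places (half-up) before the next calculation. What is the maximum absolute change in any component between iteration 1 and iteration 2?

0.7500

Iteration 1:
  x = (10 - (1)·0.0000 - (-1)·0.0000) / (5) = 2.0000
  y = (4 - (3)·0.0000 - (-3)·0.0000) / (8) = 0.5000
  z = (12 - (-1)·0.0000 - (1)·0.0000) / (3) = 4.0000
Iteration 2:
  x = (10 - (1)·0.5000 - (-1)·4.0000) / (5) = 2.7000
  y = (4 - (3)·2.0000 - (-3)·4.0000) / (8) = 1.2500
  z = (12 - (-1)·2.0000 - (1)·0.5000) / (3) = 4.5000
Change: (0.7000, 0.7500, 0.5000) → max |·| = 0.7500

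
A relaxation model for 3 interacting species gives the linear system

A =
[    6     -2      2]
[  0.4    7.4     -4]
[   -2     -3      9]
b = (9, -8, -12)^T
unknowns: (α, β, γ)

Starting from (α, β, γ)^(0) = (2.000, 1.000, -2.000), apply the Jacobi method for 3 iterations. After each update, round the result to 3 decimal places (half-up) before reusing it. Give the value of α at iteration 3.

1.506

Iteration 1:
  α = (9 - (-2)·1.000 - (2)·-2.000) / (6) = 2.500
  β = (-8 - (0.4)·2.000 - (-4)·-2.000) / (7.4) = -2.270
  γ = (-12 - (-2)·2.000 - (-3)·1.000) / (9) = -0.556
Iteration 2:
  α = (9 - (-2)·-2.270 - (2)·-0.556) / (6) = 0.929
  β = (-8 - (0.4)·2.500 - (-4)·-0.556) / (7.4) = -1.517
  γ = (-12 - (-2)·2.500 - (-3)·-2.270) / (9) = -1.534
Iteration 3:
  α = (9 - (-2)·-1.517 - (2)·-1.534) / (6) = 1.506
  β = (-8 - (0.4)·0.929 - (-4)·-1.534) / (7.4) = -1.960
  γ = (-12 - (-2)·0.929 - (-3)·-1.517) / (9) = -1.633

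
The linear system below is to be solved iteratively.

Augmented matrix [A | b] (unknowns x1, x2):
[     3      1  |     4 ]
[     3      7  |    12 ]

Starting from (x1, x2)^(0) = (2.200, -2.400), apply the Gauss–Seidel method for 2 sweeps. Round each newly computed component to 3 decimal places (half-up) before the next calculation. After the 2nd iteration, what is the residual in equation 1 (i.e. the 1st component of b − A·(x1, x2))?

-0.458

Iteration 1:
  x1 = (4 - (1)·-2.400) / (3) = 2.133
  x2 = (12 - (3)·2.133) / (7) = 0.800
Iteration 2:
  x1 = (4 - (1)·0.800) / (3) = 1.067
  x2 = (12 - (3)·1.067) / (7) = 1.257
Residual b − A·x = (-0.458, 0.000)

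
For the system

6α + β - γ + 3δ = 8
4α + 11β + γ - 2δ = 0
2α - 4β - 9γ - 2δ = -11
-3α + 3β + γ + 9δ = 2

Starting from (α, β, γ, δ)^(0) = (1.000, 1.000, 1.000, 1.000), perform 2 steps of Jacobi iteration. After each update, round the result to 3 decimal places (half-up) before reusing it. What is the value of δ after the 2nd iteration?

0.504

Iteration 1:
  α = (8 - (1)·1.000 - (-1)·1.000 - (3)·1.000) / (6) = 0.833
  β = (0 - (4)·1.000 - (1)·1.000 - (-2)·1.000) / (11) = -0.273
  γ = (-11 - (2)·1.000 - (-4)·1.000 - (-2)·1.000) / (-9) = 0.778
  δ = (2 - (-3)·1.000 - (3)·1.000 - (1)·1.000) / (9) = 0.111
Iteration 2:
  α = (8 - (1)·-0.273 - (-1)·0.778 - (3)·0.111) / (6) = 1.453
  β = (0 - (4)·0.833 - (1)·0.778 - (-2)·0.111) / (11) = -0.353
  γ = (-11 - (2)·0.833 - (-4)·-0.273 - (-2)·0.111) / (-9) = 1.504
  δ = (2 - (-3)·0.833 - (3)·-0.273 - (1)·0.778) / (9) = 0.504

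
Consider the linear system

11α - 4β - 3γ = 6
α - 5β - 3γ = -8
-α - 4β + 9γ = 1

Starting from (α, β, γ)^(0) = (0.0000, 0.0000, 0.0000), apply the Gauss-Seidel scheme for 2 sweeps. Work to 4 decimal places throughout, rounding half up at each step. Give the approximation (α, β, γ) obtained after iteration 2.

(1.4209, 1.3254, 0.8581)

Iteration 1:
  α = (6 - (-4)·0.0000 - (-3)·0.0000) / (11) = 0.5455
  β = (-8 - (1)·0.5455 - (-3)·0.0000) / (-5) = 1.7091
  γ = (1 - (-1)·0.5455 - (-4)·1.7091) / (9) = 0.9313
Iteration 2:
  α = (6 - (-4)·1.7091 - (-3)·0.9313) / (11) = 1.4209
  β = (-8 - (1)·1.4209 - (-3)·0.9313) / (-5) = 1.3254
  γ = (1 - (-1)·1.4209 - (-4)·1.3254) / (9) = 0.8581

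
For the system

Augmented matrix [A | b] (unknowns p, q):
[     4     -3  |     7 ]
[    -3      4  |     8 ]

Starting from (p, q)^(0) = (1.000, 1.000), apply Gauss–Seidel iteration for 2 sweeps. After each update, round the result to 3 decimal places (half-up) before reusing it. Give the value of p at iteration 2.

4.656

Iteration 1:
  p = (7 - (-3)·1.000) / (4) = 2.500
  q = (8 - (-3)·2.500) / (4) = 3.875
Iteration 2:
  p = (7 - (-3)·3.875) / (4) = 4.656
  q = (8 - (-3)·4.656) / (4) = 5.492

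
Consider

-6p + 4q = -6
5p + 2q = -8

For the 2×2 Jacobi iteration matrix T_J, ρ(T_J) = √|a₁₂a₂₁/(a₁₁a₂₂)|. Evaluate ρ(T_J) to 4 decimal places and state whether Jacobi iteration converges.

a₁₂a₂₁/(a₁₁a₂₂) = (4)·(5) / ((-6)·(2)) = -1.666667
ρ = √|-1.666667| = √1.666667 = 1.2910
ρ > 1, so Jacobi diverges

1.2910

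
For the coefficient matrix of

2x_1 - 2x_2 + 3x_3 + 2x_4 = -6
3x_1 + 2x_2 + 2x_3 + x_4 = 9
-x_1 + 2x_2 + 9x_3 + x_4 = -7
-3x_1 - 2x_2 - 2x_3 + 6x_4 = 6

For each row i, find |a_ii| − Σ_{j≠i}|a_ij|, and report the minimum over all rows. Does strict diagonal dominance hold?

-5

row 1: |2| − (2+3+2) = -5
row 2: |2| − (3+2+1) = -4
row 3: |9| − (1+2+1) = 5
row 4: |6| − (3+2+2) = -1
minimum over rows = -5 → not strictly diagonally dominant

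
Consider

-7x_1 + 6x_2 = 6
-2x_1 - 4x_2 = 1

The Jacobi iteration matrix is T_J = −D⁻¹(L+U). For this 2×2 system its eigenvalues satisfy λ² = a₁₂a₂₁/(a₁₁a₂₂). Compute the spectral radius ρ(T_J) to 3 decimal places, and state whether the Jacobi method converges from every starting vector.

0.655

a₁₂a₂₁/(a₁₁a₂₂) = (6)·(-2) / ((-7)·(-4)) = -0.428571
ρ = √|-0.428571| = √0.428571 = 0.655
ρ < 1, so Jacobi converges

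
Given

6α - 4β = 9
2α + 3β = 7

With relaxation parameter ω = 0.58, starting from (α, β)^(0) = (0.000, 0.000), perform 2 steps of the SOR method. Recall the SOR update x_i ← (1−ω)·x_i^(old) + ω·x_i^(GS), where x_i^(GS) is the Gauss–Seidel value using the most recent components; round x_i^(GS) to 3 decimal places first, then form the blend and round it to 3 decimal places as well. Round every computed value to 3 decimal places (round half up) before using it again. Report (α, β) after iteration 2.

(1.629, 1.150)

Iteration 1:
  α: GS value = (9 - (-4)·0.000) / (6) = 1.500;  α ← (1−ω)·0.000 + ω·1.500 = 0.870
  β: GS value = (7 - (2)·0.870) / (3) = 1.753;  β ← (1−ω)·0.000 + ω·1.753 = 1.017
Iteration 2:
  α: GS value = (9 - (-4)·1.017) / (6) = 2.178;  α ← (1−ω)·0.870 + ω·2.178 = 1.629
  β: GS value = (7 - (2)·1.629) / (3) = 1.247;  β ← (1−ω)·1.017 + ω·1.247 = 1.150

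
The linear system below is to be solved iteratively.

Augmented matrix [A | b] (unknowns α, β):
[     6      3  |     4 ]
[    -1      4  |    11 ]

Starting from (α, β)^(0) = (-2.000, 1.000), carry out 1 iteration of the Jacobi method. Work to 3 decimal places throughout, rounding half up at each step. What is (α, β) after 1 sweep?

Iteration 1:
  α = (4 - (3)·1.000) / (6) = 0.167
  β = (11 - (-1)·-2.000) / (4) = 2.250

(0.167, 2.250)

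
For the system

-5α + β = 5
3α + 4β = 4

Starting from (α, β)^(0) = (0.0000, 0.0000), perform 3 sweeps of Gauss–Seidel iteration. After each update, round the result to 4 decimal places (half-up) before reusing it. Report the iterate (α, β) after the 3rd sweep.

(-0.7025, 1.5269)

Iteration 1:
  α = (5 - (1)·0.0000) / (-5) = -1.0000
  β = (4 - (3)·-1.0000) / (4) = 1.7500
Iteration 2:
  α = (5 - (1)·1.7500) / (-5) = -0.6500
  β = (4 - (3)·-0.6500) / (4) = 1.4875
Iteration 3:
  α = (5 - (1)·1.4875) / (-5) = -0.7025
  β = (4 - (3)·-0.7025) / (4) = 1.5269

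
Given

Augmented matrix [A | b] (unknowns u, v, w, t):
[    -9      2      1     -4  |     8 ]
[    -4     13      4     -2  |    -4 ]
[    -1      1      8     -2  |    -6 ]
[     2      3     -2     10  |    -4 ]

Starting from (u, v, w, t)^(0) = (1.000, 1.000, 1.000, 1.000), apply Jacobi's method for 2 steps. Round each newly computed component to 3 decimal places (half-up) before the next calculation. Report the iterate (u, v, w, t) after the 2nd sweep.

Iteration 1:
  u = (8 - (2)·1.000 - (1)·1.000 - (-4)·1.000) / (-9) = -1.000
  v = (-4 - (-4)·1.000 - (4)·1.000 - (-2)·1.000) / (13) = -0.154
  w = (-6 - (-1)·1.000 - (1)·1.000 - (-2)·1.000) / (8) = -0.500
  t = (-4 - (2)·1.000 - (3)·1.000 - (-2)·1.000) / (10) = -0.700
Iteration 2:
  u = (8 - (2)·-0.154 - (1)·-0.500 - (-4)·-0.700) / (-9) = -0.668
  v = (-4 - (-4)·-1.000 - (4)·-0.500 - (-2)·-0.700) / (13) = -0.569
  w = (-6 - (-1)·-1.000 - (1)·-0.154 - (-2)·-0.700) / (8) = -1.031
  t = (-4 - (2)·-1.000 - (3)·-0.154 - (-2)·-0.500) / (10) = -0.254

(-0.668, -0.569, -1.031, -0.254)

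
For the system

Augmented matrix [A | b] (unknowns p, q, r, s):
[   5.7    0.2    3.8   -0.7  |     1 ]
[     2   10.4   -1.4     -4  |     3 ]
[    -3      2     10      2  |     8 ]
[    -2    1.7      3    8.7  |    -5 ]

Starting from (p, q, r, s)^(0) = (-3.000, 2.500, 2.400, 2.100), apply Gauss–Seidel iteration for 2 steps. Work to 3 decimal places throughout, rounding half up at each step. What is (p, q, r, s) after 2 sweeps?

(0.204, -0.208, 1.118, -0.873)

Iteration 1:
  p = (1 - (0.2)·2.500 - (3.8)·2.400 - (-0.7)·2.100) / (5.7) = -1.254
  q = (3 - (2)·-1.254 - (-1.4)·2.400 - (-4)·2.100) / (10.4) = 1.660
  r = (8 - (-3)·-1.254 - (2)·1.660 - (2)·2.100) / (10) = -0.328
  s = (-5 - (-2)·-1.254 - (1.7)·1.660 - (3)·-0.328) / (8.7) = -1.074
Iteration 2:
  p = (1 - (0.2)·1.660 - (3.8)·-0.328 - (-0.7)·-1.074) / (5.7) = 0.204
  q = (3 - (2)·0.204 - (-1.4)·-0.328 - (-4)·-1.074) / (10.4) = -0.208
  r = (8 - (-3)·0.204 - (2)·-0.208 - (2)·-1.074) / (10) = 1.118
  s = (-5 - (-2)·0.204 - (1.7)·-0.208 - (3)·1.118) / (8.7) = -0.873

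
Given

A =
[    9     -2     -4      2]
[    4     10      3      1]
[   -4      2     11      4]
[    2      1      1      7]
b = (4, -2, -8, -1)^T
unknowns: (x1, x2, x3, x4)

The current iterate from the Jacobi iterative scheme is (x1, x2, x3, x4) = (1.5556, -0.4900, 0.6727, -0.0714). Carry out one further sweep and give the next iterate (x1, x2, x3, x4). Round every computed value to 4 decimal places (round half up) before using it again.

(0.6504, -1.0169, -0.0465, -0.6134)

One sweep:
  x1 = (4 - (-2)·-0.4900 - (-4)·0.6727 - (2)·-0.0714) / (9) = 0.6504
  x2 = (-2 - (4)·1.5556 - (3)·0.6727 - (1)·-0.0714) / (10) = -1.0169
  x3 = (-8 - (-4)·1.5556 - (2)·-0.4900 - (4)·-0.0714) / (11) = -0.0465
  x4 = (-1 - (2)·1.5556 - (1)·-0.4900 - (1)·0.6727) / (7) = -0.6134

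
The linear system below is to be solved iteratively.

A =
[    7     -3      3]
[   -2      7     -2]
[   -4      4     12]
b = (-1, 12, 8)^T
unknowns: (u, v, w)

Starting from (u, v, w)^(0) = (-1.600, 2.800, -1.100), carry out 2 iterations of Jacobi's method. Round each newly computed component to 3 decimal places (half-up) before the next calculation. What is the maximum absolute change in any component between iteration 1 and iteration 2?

1.662

Iteration 1:
  u = (-1 - (-3)·2.800 - (3)·-1.100) / (7) = 1.529
  v = (12 - (-2)·-1.600 - (-2)·-1.100) / (7) = 0.943
  w = (8 - (-4)·-1.600 - (4)·2.800) / (12) = -0.800
Iteration 2:
  u = (-1 - (-3)·0.943 - (3)·-0.800) / (7) = 0.604
  v = (12 - (-2)·1.529 - (-2)·-0.800) / (7) = 1.923
  w = (8 - (-4)·1.529 - (4)·0.943) / (12) = 0.862
Change: (-0.925, 0.980, 1.662) → max |·| = 1.662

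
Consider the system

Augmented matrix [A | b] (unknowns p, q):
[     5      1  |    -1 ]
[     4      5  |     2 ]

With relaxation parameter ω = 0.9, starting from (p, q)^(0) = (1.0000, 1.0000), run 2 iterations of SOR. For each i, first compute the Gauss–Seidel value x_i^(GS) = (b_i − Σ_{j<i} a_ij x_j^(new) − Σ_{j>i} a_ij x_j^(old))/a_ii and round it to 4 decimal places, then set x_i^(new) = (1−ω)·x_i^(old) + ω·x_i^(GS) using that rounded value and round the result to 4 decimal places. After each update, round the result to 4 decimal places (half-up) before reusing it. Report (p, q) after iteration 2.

Iteration 1:
  p: GS value = (-1 - (1)·1.0000) / (5) = -0.4000;  p ← (1−ω)·1.0000 + ω·-0.4000 = -0.2600
  q: GS value = (2 - (4)·-0.2600) / (5) = 0.6080;  q ← (1−ω)·1.0000 + ω·0.6080 = 0.6472
Iteration 2:
  p: GS value = (-1 - (1)·0.6472) / (5) = -0.3294;  p ← (1−ω)·-0.2600 + ω·-0.3294 = -0.3225
  q: GS value = (2 - (4)·-0.3225) / (5) = 0.6580;  q ← (1−ω)·0.6472 + ω·0.6580 = 0.6569

(-0.3225, 0.6569)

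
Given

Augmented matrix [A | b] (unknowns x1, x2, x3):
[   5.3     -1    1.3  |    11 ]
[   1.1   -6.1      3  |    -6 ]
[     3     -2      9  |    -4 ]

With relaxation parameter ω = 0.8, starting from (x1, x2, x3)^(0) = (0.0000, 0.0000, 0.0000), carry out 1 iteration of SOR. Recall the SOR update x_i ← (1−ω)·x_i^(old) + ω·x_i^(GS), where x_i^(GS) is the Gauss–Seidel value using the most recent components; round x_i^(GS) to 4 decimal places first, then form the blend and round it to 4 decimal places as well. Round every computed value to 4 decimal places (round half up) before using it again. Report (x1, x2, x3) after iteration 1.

(1.6604, 1.0264, -0.6158)

Iteration 1:
  x1: GS value = (11 - (-1)·0.0000 - (1.3)·0.0000) / (5.3) = 2.0755;  x1 ← (1−ω)·0.0000 + ω·2.0755 = 1.6604
  x2: GS value = (-6 - (1.1)·1.6604 - (3)·0.0000) / (-6.1) = 1.2830;  x2 ← (1−ω)·0.0000 + ω·1.2830 = 1.0264
  x3: GS value = (-4 - (3)·1.6604 - (-2)·1.0264) / (9) = -0.7698;  x3 ← (1−ω)·0.0000 + ω·-0.7698 = -0.6158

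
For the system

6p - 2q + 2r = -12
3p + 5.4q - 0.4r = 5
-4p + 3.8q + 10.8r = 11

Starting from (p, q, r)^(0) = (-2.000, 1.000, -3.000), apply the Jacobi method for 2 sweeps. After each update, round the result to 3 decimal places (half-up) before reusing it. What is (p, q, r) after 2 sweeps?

Iteration 1:
  p = (-12 - (-2)·1.000 - (2)·-3.000) / (6) = -0.667
  q = (5 - (3)·-2.000 - (-0.4)·-3.000) / (5.4) = 1.815
  r = (11 - (-4)·-2.000 - (3.8)·1.000) / (10.8) = -0.074
Iteration 2:
  p = (-12 - (-2)·1.815 - (2)·-0.074) / (6) = -1.370
  q = (5 - (3)·-0.667 - (-0.4)·-0.074) / (5.4) = 1.291
  r = (11 - (-4)·-0.667 - (3.8)·1.815) / (10.8) = 0.133

(-1.370, 1.291, 0.133)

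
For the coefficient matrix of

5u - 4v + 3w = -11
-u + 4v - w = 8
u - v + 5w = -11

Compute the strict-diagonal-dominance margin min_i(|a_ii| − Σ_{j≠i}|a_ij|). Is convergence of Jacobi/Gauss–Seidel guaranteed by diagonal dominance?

row 1: |5| − (4+3) = -2
row 2: |4| − (1+1) = 2
row 3: |5| − (1+1) = 3
minimum over rows = -2 → not strictly diagonally dominant

-2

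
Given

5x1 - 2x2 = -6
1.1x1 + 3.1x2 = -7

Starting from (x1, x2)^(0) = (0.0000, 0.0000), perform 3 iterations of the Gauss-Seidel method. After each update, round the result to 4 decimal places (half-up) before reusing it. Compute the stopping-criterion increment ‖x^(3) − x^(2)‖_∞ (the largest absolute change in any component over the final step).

0.1040

Iteration 1:
  x1 = (-6 - (-2)·0.0000) / (5) = -1.2000
  x2 = (-7 - (1.1)·-1.2000) / (3.1) = -1.8323
Iteration 2:
  x1 = (-6 - (-2)·-1.8323) / (5) = -1.9329
  x2 = (-7 - (1.1)·-1.9329) / (3.1) = -1.5722
Iteration 3:
  x1 = (-6 - (-2)·-1.5722) / (5) = -1.8289
  x2 = (-7 - (1.1)·-1.8289) / (3.1) = -1.6091
Change: (0.1040, -0.0369) → max |·| = 0.1040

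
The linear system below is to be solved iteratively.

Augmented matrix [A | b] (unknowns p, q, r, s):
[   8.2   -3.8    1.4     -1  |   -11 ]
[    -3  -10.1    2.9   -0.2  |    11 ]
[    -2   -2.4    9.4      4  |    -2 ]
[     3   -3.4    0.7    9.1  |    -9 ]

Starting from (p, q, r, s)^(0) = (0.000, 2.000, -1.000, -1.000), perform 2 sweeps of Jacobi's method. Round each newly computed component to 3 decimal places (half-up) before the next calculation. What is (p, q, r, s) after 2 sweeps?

(-2.113, -0.770, -0.567, -1.431)

Iteration 1:
  p = (-11 - (-3.8)·2.000 - (1.4)·-1.000 - (-1)·-1.000) / (8.2) = -0.366
  q = (11 - (-3)·0.000 - (2.9)·-1.000 - (-0.2)·-1.000) / (-10.1) = -1.356
  r = (-2 - (-2)·0.000 - (-2.4)·2.000 - (4)·-1.000) / (9.4) = 0.723
  s = (-9 - (3)·0.000 - (-3.4)·2.000 - (0.7)·-1.000) / (9.1) = -0.165
Iteration 2:
  p = (-11 - (-3.8)·-1.356 - (1.4)·0.723 - (-1)·-0.165) / (8.2) = -2.113
  q = (11 - (-3)·-0.366 - (2.9)·0.723 - (-0.2)·-0.165) / (-10.1) = -0.770
  r = (-2 - (-2)·-0.366 - (-2.4)·-1.356 - (4)·-0.165) / (9.4) = -0.567
  s = (-9 - (3)·-0.366 - (-3.4)·-1.356 - (0.7)·0.723) / (9.1) = -1.431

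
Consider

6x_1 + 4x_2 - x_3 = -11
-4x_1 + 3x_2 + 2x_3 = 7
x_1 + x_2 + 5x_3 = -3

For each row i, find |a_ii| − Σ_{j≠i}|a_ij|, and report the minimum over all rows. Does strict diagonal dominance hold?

-3

row 1: |6| − (4+1) = 1
row 2: |3| − (4+2) = -3
row 3: |5| − (1+1) = 3
minimum over rows = -3 → not strictly diagonally dominant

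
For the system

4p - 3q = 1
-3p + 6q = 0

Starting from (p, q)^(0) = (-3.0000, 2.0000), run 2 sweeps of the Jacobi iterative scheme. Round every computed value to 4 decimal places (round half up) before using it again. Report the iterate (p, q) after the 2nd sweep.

Iteration 1:
  p = (1 - (-3)·2.0000) / (4) = 1.7500
  q = (0 - (-3)·-3.0000) / (6) = -1.5000
Iteration 2:
  p = (1 - (-3)·-1.5000) / (4) = -0.8750
  q = (0 - (-3)·1.7500) / (6) = 0.8750

(-0.8750, 0.8750)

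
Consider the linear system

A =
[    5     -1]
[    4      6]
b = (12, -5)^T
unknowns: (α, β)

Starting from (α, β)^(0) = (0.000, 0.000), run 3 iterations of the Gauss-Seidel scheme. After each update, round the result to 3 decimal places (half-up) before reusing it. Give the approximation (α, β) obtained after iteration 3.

(1.978, -2.152)

Iteration 1:
  α = (12 - (-1)·0.000) / (5) = 2.400
  β = (-5 - (4)·2.400) / (6) = -2.433
Iteration 2:
  α = (12 - (-1)·-2.433) / (5) = 1.913
  β = (-5 - (4)·1.913) / (6) = -2.109
Iteration 3:
  α = (12 - (-1)·-2.109) / (5) = 1.978
  β = (-5 - (4)·1.978) / (6) = -2.152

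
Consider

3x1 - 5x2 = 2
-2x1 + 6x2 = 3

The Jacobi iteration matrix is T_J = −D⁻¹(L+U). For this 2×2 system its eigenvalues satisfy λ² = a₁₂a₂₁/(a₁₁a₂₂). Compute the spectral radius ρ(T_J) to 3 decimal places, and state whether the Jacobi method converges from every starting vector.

0.745

a₁₂a₂₁/(a₁₁a₂₂) = (-5)·(-2) / ((3)·(6)) = 0.555556
ρ = √|0.555556| = √0.555556 = 0.745
ρ < 1, so Jacobi converges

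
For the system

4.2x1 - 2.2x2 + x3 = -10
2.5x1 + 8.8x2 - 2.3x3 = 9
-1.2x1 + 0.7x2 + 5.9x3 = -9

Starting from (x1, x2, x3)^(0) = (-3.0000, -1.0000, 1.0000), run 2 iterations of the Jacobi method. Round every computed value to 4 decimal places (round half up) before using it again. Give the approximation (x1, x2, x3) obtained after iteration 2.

Iteration 1:
  x1 = (-10 - (-2.2)·-1.0000 - (1)·1.0000) / (4.2) = -3.1429
  x2 = (9 - (2.5)·-3.0000 - (-2.3)·1.0000) / (8.8) = 2.1364
  x3 = (-9 - (-1.2)·-3.0000 - (0.7)·-1.0000) / (5.9) = -2.0169
Iteration 2:
  x1 = (-10 - (-2.2)·2.1364 - (1)·-2.0169) / (4.2) = -0.7817
  x2 = (9 - (2.5)·-3.1429 - (-2.3)·-2.0169) / (8.8) = 1.3885
  x3 = (-9 - (-1.2)·-3.1429 - (0.7)·2.1364) / (5.9) = -2.4181

(-0.7817, 1.3885, -2.4181)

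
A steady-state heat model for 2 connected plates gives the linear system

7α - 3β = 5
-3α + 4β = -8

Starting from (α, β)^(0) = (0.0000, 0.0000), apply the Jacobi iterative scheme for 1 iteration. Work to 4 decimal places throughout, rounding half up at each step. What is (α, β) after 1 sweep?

Iteration 1:
  α = (5 - (-3)·0.0000) / (7) = 0.7143
  β = (-8 - (-3)·0.0000) / (4) = -2.0000

(0.7143, -2.0000)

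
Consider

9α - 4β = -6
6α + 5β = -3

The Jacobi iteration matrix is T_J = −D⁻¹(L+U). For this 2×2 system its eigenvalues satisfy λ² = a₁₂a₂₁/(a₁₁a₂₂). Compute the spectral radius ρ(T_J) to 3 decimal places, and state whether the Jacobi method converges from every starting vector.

a₁₂a₂₁/(a₁₁a₂₂) = (-4)·(6) / ((9)·(5)) = -0.533333
ρ = √|-0.533333| = √0.533333 = 0.730
ρ < 1, so Jacobi converges

0.730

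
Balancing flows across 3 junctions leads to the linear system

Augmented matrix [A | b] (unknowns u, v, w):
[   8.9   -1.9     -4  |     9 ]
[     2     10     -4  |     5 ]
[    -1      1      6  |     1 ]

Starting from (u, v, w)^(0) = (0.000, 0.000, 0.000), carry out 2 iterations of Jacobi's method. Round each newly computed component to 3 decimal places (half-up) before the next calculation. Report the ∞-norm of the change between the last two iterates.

Iteration 1:
  u = (9 - (-1.9)·0.000 - (-4)·0.000) / (8.9) = 1.011
  v = (5 - (2)·0.000 - (-4)·0.000) / (10) = 0.500
  w = (1 - (-1)·0.000 - (1)·0.000) / (6) = 0.167
Iteration 2:
  u = (9 - (-1.9)·0.500 - (-4)·0.167) / (8.9) = 1.193
  v = (5 - (2)·1.011 - (-4)·0.167) / (10) = 0.365
  w = (1 - (-1)·1.011 - (1)·0.500) / (6) = 0.252
Change: (0.182, -0.135, 0.085) → max |·| = 0.182

0.182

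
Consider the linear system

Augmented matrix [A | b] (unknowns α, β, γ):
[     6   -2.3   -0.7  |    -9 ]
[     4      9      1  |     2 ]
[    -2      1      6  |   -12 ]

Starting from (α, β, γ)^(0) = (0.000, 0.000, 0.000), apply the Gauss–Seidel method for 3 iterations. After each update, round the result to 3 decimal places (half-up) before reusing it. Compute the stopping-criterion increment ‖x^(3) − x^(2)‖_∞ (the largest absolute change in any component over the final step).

Iteration 1:
  α = (-9 - (-2.3)·0.000 - (-0.7)·0.000) / (6) = -1.500
  β = (2 - (4)·-1.500 - (1)·0.000) / (9) = 0.889
  γ = (-12 - (-2)·-1.500 - (1)·0.889) / (6) = -2.648
Iteration 2:
  α = (-9 - (-2.3)·0.889 - (-0.7)·-2.648) / (6) = -1.468
  β = (2 - (4)·-1.468 - (1)·-2.648) / (9) = 1.169
  γ = (-12 - (-2)·-1.468 - (1)·1.169) / (6) = -2.684
Iteration 3:
  α = (-9 - (-2.3)·1.169 - (-0.7)·-2.684) / (6) = -1.365
  β = (2 - (4)·-1.365 - (1)·-2.684) / (9) = 1.127
  γ = (-12 - (-2)·-1.365 - (1)·1.127) / (6) = -2.643
Change: (0.103, -0.042, 0.041) → max |·| = 0.103

0.103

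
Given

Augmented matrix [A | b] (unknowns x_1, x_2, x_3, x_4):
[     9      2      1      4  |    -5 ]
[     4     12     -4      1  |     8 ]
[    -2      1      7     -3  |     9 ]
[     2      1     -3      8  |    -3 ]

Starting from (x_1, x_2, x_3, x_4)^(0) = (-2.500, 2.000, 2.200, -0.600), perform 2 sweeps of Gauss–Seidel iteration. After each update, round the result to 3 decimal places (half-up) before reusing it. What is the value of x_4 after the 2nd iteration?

0.007

Iteration 1:
  x_1 = (-5 - (2)·2.000 - (1)·2.200 - (4)·-0.600) / (9) = -0.978
  x_2 = (8 - (4)·-0.978 - (-4)·2.200 - (1)·-0.600) / (12) = 1.776
  x_3 = (9 - (-2)·-0.978 - (1)·1.776 - (-3)·-0.600) / (7) = 0.495
  x_4 = (-3 - (2)·-0.978 - (1)·1.776 - (-3)·0.495) / (8) = -0.167
Iteration 2:
  x_1 = (-5 - (2)·1.776 - (1)·0.495 - (4)·-0.167) / (9) = -0.931
  x_2 = (8 - (4)·-0.931 - (-4)·0.495 - (1)·-0.167) / (12) = 1.156
  x_3 = (9 - (-2)·-0.931 - (1)·1.156 - (-3)·-0.167) / (7) = 0.783
  x_4 = (-3 - (2)·-0.931 - (1)·1.156 - (-3)·0.783) / (8) = 0.007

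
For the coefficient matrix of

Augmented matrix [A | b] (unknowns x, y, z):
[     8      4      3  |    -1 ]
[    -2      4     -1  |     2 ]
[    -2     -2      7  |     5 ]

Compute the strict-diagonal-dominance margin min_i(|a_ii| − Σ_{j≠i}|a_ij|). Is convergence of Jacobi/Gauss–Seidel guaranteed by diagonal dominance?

1

row 1: |8| − (4+3) = 1
row 2: |4| − (2+1) = 1
row 3: |7| − (2+2) = 3
minimum over rows = 1 → strictly diagonally dominant (convergence guaranteed)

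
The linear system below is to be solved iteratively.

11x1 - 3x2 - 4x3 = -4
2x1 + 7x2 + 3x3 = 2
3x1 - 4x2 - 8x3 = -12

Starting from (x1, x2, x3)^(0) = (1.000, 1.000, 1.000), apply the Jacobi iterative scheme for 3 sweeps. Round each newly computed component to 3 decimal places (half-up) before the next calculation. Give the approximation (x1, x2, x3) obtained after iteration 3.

(0.193, -0.498, 1.698)

Iteration 1:
  x1 = (-4 - (-3)·1.000 - (-4)·1.000) / (11) = 0.273
  x2 = (2 - (2)·1.000 - (3)·1.000) / (7) = -0.429
  x3 = (-12 - (3)·1.000 - (-4)·1.000) / (-8) = 1.375
Iteration 2:
  x1 = (-4 - (-3)·-0.429 - (-4)·1.375) / (11) = 0.019
  x2 = (2 - (2)·0.273 - (3)·1.375) / (7) = -0.382
  x3 = (-12 - (3)·0.273 - (-4)·-0.429) / (-8) = 1.817
Iteration 3:
  x1 = (-4 - (-3)·-0.382 - (-4)·1.817) / (11) = 0.193
  x2 = (2 - (2)·0.019 - (3)·1.817) / (7) = -0.498
  x3 = (-12 - (3)·0.019 - (-4)·-0.382) / (-8) = 1.698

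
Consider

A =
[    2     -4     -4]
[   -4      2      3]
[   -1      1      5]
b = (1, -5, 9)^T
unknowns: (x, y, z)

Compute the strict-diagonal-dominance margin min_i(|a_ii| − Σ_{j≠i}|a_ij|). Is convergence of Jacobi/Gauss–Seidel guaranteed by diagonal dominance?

row 1: |2| − (4+4) = -6
row 2: |2| − (4+3) = -5
row 3: |5| − (1+1) = 3
minimum over rows = -6 → not strictly diagonally dominant

-6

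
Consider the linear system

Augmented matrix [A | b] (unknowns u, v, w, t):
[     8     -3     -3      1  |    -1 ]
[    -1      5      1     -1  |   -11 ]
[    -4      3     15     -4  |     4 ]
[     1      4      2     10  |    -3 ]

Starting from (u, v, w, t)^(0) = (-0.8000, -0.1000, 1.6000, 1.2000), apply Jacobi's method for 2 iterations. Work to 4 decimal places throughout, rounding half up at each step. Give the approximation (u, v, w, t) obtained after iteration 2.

(-0.8300, -2.3212, 0.6980, 0.5686)

Iteration 1:
  u = (-1 - (-3)·-0.1000 - (-3)·1.6000 - (1)·1.2000) / (8) = 0.2875
  v = (-11 - (-1)·-0.8000 - (1)·1.6000 - (-1)·1.2000) / (5) = -2.4400
  w = (4 - (-4)·-0.8000 - (3)·-0.1000 - (-4)·1.2000) / (15) = 0.3933
  t = (-3 - (1)·-0.8000 - (4)·-0.1000 - (2)·1.6000) / (10) = -0.5000
Iteration 2:
  u = (-1 - (-3)·-2.4400 - (-3)·0.3933 - (1)·-0.5000) / (8) = -0.8300
  v = (-11 - (-1)·0.2875 - (1)·0.3933 - (-1)·-0.5000) / (5) = -2.3212
  w = (4 - (-4)·0.2875 - (3)·-2.4400 - (-4)·-0.5000) / (15) = 0.6980
  t = (-3 - (1)·0.2875 - (4)·-2.4400 - (2)·0.3933) / (10) = 0.5686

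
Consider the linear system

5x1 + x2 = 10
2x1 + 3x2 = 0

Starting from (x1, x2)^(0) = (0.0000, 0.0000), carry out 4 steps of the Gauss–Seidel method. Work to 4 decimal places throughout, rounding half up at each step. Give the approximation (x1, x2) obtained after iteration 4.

Iteration 1:
  x1 = (10 - (1)·0.0000) / (5) = 2.0000
  x2 = (0 - (2)·2.0000) / (3) = -1.3333
Iteration 2:
  x1 = (10 - (1)·-1.3333) / (5) = 2.2667
  x2 = (0 - (2)·2.2667) / (3) = -1.5111
Iteration 3:
  x1 = (10 - (1)·-1.5111) / (5) = 2.3022
  x2 = (0 - (2)·2.3022) / (3) = -1.5348
Iteration 4:
  x1 = (10 - (1)·-1.5348) / (5) = 2.3070
  x2 = (0 - (2)·2.3070) / (3) = -1.5380

(2.3070, -1.5380)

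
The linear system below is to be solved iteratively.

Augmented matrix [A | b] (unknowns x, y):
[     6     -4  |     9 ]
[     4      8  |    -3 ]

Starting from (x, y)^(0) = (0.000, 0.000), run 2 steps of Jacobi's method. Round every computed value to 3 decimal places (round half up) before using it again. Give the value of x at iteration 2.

1.250

Iteration 1:
  x = (9 - (-4)·0.000) / (6) = 1.500
  y = (-3 - (4)·0.000) / (8) = -0.375
Iteration 2:
  x = (9 - (-4)·-0.375) / (6) = 1.250
  y = (-3 - (4)·1.500) / (8) = -1.125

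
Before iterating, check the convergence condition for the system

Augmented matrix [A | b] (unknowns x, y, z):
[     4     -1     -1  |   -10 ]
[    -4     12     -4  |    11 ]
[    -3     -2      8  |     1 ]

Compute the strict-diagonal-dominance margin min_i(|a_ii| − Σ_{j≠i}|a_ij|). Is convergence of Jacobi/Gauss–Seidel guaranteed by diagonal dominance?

row 1: |4| − (1+1) = 2
row 2: |12| − (4+4) = 4
row 3: |8| − (3+2) = 3
minimum over rows = 2 → strictly diagonally dominant (convergence guaranteed)

2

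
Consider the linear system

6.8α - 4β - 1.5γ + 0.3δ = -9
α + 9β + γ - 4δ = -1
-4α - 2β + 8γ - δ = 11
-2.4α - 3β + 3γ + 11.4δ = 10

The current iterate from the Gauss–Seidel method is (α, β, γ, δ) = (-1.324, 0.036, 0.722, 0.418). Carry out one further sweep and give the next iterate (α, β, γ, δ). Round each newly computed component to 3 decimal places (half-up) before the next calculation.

(-1.162, 0.124, 0.877, 0.434)

One sweep:
  α = (-9 - (-4)·0.036 - (-1.5)·0.722 - (0.3)·0.418) / (6.8) = -1.162
  β = (-1 - (1)·-1.162 - (1)·0.722 - (-4)·0.418) / (9) = 0.124
  γ = (11 - (-4)·-1.162 - (-2)·0.124 - (-1)·0.418) / (8) = 0.877
  δ = (10 - (-2.4)·-1.162 - (-3)·0.124 - (3)·0.877) / (11.4) = 0.434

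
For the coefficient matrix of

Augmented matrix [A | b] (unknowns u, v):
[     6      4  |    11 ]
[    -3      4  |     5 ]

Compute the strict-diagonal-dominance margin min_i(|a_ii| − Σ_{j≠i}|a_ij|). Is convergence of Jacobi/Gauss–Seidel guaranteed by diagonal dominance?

row 1: |6| − (4) = 2
row 2: |4| − (3) = 1
minimum over rows = 1 → strictly diagonally dominant (convergence guaranteed)

1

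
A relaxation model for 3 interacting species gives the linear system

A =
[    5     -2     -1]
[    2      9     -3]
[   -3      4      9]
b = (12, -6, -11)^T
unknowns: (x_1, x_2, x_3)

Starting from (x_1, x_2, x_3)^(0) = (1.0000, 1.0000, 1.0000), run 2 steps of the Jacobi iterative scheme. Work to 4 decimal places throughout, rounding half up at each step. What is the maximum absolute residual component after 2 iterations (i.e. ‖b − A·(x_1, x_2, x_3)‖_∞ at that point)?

6.2521

Iteration 1:
  x_1 = (12 - (-2)·1.0000 - (-1)·1.0000) / (5) = 3.0000
  x_2 = (-6 - (2)·1.0000 - (-3)·1.0000) / (9) = -0.5556
  x_3 = (-11 - (-3)·1.0000 - (4)·1.0000) / (9) = -1.3333
Iteration 2:
  x_1 = (12 - (-2)·-0.5556 - (-1)·-1.3333) / (5) = 1.9111
  x_2 = (-6 - (2)·3.0000 - (-3)·-1.3333) / (9) = -1.7778
  x_3 = (-11 - (-3)·3.0000 - (4)·-0.5556) / (9) = 0.0247
Residual b − A·x = (-1.0864, 6.2521, 1.6222); ∞-norm = 6.2521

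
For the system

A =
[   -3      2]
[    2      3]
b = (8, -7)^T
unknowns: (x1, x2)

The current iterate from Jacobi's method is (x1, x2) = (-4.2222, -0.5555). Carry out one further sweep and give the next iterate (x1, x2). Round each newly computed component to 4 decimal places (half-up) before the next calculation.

One sweep:
  x1 = (8 - (2)·-0.5555) / (-3) = -3.0370
  x2 = (-7 - (2)·-4.2222) / (3) = 0.4815

(-3.0370, 0.4815)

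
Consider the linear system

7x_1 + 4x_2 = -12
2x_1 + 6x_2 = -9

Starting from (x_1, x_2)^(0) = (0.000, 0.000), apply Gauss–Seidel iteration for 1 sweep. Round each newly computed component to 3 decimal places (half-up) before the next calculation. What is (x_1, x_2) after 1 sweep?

(-1.714, -0.929)

Iteration 1:
  x_1 = (-12 - (4)·0.000) / (7) = -1.714
  x_2 = (-9 - (2)·-1.714) / (6) = -0.929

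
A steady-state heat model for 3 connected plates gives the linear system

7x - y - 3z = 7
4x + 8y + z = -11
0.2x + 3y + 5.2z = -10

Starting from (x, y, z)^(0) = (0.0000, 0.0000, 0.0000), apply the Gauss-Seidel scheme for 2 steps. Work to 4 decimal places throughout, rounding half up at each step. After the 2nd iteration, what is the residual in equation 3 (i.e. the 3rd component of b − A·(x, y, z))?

0.0002

Iteration 1:
  x = (7 - (-1)·0.0000 - (-3)·0.0000) / (7) = 1.0000
  y = (-11 - (4)·1.0000 - (1)·0.0000) / (8) = -1.8750
  z = (-10 - (0.2)·1.0000 - (3)·-1.8750) / (5.2) = -0.8798
Iteration 2:
  x = (7 - (-1)·-1.8750 - (-3)·-0.8798) / (7) = 0.3551
  y = (-11 - (4)·0.3551 - (1)·-0.8798) / (8) = -1.4426
  z = (-10 - (0.2)·0.3551 - (3)·-1.4426) / (5.2) = -1.1045
Residual b − A·x = (-0.2418, 0.2249, 0.0002)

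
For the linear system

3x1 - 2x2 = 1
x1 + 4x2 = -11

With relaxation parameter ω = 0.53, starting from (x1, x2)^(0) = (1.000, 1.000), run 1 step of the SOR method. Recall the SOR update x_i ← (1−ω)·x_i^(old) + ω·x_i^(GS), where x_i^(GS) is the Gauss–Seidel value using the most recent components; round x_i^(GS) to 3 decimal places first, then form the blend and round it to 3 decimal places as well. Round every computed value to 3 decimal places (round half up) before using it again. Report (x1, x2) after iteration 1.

Iteration 1:
  x1: GS value = (1 - (-2)·1.000) / (3) = 1.000;  x1 ← (1−ω)·1.000 + ω·1.000 = 1.000
  x2: GS value = (-11 - (1)·1.000) / (4) = -3.000;  x2 ← (1−ω)·1.000 + ω·-3.000 = -1.120

(1.000, -1.120)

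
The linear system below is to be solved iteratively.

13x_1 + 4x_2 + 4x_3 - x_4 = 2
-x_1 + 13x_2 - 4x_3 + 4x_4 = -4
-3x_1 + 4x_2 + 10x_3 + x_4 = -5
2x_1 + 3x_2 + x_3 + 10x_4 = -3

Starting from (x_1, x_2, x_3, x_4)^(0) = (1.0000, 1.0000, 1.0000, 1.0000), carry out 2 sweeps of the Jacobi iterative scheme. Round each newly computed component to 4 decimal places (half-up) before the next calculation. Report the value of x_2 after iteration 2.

-0.2757

Iteration 1:
  x_1 = (2 - (4)·1.0000 - (4)·1.0000 - (-1)·1.0000) / (13) = -0.3846
  x_2 = (-4 - (-1)·1.0000 - (-4)·1.0000 - (4)·1.0000) / (13) = -0.2308
  x_3 = (-5 - (-3)·1.0000 - (4)·1.0000 - (1)·1.0000) / (10) = -0.7000
  x_4 = (-3 - (2)·1.0000 - (3)·1.0000 - (1)·1.0000) / (10) = -0.9000
Iteration 2:
  x_1 = (2 - (4)·-0.2308 - (4)·-0.7000 - (-1)·-0.9000) / (13) = 0.3710
  x_2 = (-4 - (-1)·-0.3846 - (-4)·-0.7000 - (4)·-0.9000) / (13) = -0.2757
  x_3 = (-5 - (-3)·-0.3846 - (4)·-0.2308 - (1)·-0.9000) / (10) = -0.4331
  x_4 = (-3 - (2)·-0.3846 - (3)·-0.2308 - (1)·-0.7000) / (10) = -0.0838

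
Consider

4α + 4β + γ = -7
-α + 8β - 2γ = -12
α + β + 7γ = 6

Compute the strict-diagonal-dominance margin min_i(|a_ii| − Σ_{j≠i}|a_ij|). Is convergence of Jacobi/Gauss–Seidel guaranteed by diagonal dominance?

row 1: |4| − (4+1) = -1
row 2: |8| − (1+2) = 5
row 3: |7| − (1+1) = 5
minimum over rows = -1 → not strictly diagonally dominant

-1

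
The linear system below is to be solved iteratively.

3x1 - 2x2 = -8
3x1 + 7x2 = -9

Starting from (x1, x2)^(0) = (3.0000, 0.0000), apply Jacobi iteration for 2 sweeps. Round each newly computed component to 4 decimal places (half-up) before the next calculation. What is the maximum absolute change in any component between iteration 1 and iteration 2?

Iteration 1:
  x1 = (-8 - (-2)·0.0000) / (3) = -2.6667
  x2 = (-9 - (3)·3.0000) / (7) = -2.5714
Iteration 2:
  x1 = (-8 - (-2)·-2.5714) / (3) = -4.3809
  x2 = (-9 - (3)·-2.6667) / (7) = -0.1428
Change: (-1.7142, 2.4286) → max |·| = 2.4286

2.4286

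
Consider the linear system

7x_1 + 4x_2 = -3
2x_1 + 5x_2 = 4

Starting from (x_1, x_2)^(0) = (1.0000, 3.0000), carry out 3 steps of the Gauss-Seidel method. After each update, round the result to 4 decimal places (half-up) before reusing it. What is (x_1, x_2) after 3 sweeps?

(-1.2001, 1.2800)

Iteration 1:
  x_1 = (-3 - (4)·3.0000) / (7) = -2.1429
  x_2 = (4 - (2)·-2.1429) / (5) = 1.6572
Iteration 2:
  x_1 = (-3 - (4)·1.6572) / (7) = -1.3755
  x_2 = (4 - (2)·-1.3755) / (5) = 1.3502
Iteration 3:
  x_1 = (-3 - (4)·1.3502) / (7) = -1.2001
  x_2 = (4 - (2)·-1.2001) / (5) = 1.2800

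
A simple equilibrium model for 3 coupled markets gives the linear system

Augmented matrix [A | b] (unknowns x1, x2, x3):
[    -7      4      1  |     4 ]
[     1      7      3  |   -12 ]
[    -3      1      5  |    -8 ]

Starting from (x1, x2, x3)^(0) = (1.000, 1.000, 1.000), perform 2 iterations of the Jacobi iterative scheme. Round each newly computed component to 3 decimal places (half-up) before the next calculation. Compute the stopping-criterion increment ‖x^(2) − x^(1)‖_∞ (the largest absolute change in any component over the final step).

2.192

Iteration 1:
  x1 = (4 - (4)·1.000 - (1)·1.000) / (-7) = 0.143
  x2 = (-12 - (1)·1.000 - (3)·1.000) / (7) = -2.286
  x3 = (-8 - (-3)·1.000 - (1)·1.000) / (5) = -1.200
Iteration 2:
  x1 = (4 - (4)·-2.286 - (1)·-1.200) / (-7) = -2.049
  x2 = (-12 - (1)·0.143 - (3)·-1.200) / (7) = -1.220
  x3 = (-8 - (-3)·0.143 - (1)·-2.286) / (5) = -1.057
Change: (-2.192, 1.066, 0.143) → max |·| = 2.192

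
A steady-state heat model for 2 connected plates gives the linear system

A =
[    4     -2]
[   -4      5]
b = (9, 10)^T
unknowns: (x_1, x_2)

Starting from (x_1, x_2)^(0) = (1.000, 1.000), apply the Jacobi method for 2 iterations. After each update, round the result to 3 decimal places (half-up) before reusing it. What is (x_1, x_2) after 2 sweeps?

(3.650, 4.200)

Iteration 1:
  x_1 = (9 - (-2)·1.000) / (4) = 2.750
  x_2 = (10 - (-4)·1.000) / (5) = 2.800
Iteration 2:
  x_1 = (9 - (-2)·2.800) / (4) = 3.650
  x_2 = (10 - (-4)·2.750) / (5) = 4.200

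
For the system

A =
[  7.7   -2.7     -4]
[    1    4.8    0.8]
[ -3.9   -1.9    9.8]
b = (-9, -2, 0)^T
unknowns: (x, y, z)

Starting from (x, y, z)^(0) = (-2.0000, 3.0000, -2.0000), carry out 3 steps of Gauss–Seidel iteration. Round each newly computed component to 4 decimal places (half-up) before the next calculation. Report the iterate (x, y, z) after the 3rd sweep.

(-1.4752, -0.0185, -0.5907)

Iteration 1:
  x = (-9 - (-2.7)·3.0000 - (-4)·-2.0000) / (7.7) = -1.1558
  y = (-2 - (1)·-1.1558 - (0.8)·-2.0000) / (4.8) = 0.1575
  z = (0 - (-3.9)·-1.1558 - (-1.9)·0.1575) / (9.8) = -0.4294
Iteration 2:
  x = (-9 - (-2.7)·0.1575 - (-4)·-0.4294) / (7.7) = -1.3367
  y = (-2 - (1)·-1.3367 - (0.8)·-0.4294) / (4.8) = -0.0666
  z = (0 - (-3.9)·-1.3367 - (-1.9)·-0.0666) / (9.8) = -0.5449
Iteration 3:
  x = (-9 - (-2.7)·-0.0666 - (-4)·-0.5449) / (7.7) = -1.4752
  y = (-2 - (1)·-1.4752 - (0.8)·-0.5449) / (4.8) = -0.0185
  z = (0 - (-3.9)·-1.4752 - (-1.9)·-0.0185) / (9.8) = -0.5907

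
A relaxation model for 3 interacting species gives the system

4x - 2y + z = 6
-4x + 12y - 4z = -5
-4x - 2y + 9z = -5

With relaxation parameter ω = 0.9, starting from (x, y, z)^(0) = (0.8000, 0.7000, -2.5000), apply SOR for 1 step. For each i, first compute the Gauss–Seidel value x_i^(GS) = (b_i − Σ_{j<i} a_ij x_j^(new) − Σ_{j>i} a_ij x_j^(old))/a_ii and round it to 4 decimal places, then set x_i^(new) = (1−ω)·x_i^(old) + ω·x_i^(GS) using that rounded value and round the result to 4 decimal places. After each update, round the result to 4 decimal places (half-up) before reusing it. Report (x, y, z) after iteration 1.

Iteration 1:
  x: GS value = (6 - (-2)·0.7000 - (1)·-2.5000) / (4) = 2.4750;  x ← (1−ω)·0.8000 + ω·2.4750 = 2.3075
  y: GS value = (-5 - (-4)·2.3075 - (-4)·-2.5000) / (12) = -0.4808;  y ← (1−ω)·0.7000 + ω·-0.4808 = -0.3627
  z: GS value = (-5 - (-4)·2.3075 - (-2)·-0.3627) / (9) = 0.3894;  z ← (1−ω)·-2.5000 + ω·0.3894 = 0.1005

(2.3075, -0.3627, 0.1005)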